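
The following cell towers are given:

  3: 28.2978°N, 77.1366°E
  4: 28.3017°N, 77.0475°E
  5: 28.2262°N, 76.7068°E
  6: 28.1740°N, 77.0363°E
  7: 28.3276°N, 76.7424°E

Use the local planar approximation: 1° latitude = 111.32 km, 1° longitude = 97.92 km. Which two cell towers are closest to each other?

Pairwise distances:
3–4: 8.7355 km
5–7: 11.8139 km
4–6: 14.2578 km
3–6: 16.9230 km
4–7: 30.0142 km
5–6: 32.7837 km
6–7: 33.4751 km
4–5: 34.4037 km
3–7: 38.7423 km
3–5: 42.8341 km
Closest pair: 3–4 at 8.7355 km.

3 and 4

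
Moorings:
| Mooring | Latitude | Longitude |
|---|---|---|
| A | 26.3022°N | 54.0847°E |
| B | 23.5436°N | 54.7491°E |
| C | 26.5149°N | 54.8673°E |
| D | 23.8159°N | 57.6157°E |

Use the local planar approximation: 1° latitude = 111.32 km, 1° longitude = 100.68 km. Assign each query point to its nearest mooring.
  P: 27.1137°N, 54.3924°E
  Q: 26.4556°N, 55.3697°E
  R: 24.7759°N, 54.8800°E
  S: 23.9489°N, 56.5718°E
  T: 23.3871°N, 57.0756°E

P at 27.1137°N, 54.3924°E:
  A: 95.5005 km
  B: 399.0428 km
  C: 82.0330 km
  D: 489.9847 km
  → nearest: C (82.0330 km)
Q at 26.4556°N, 55.3697°E:
  A: 130.4959 km
  B: 330.1306 km
  C: 51.0106 km
  D: 370.7859 km
  → nearest: C (51.0106 km)
R at 24.7759°N, 54.8800°E:
  A: 187.8296 km
  B: 137.8112 km
  C: 193.5897 km
  D: 295.4360 km
  → nearest: B (137.8112 km)
S at 23.9489°N, 56.5718°E:
  A: 362.3930 km
  B: 188.9745 km
  C: 333.2326 km
  D: 106.1376 km
  → nearest: D (106.1376 km)
T at 23.3871°N, 57.0756°E:
  A: 442.6981 km
  B: 234.8790 km
  C: 413.1166 km
  D: 72.3562 km
  → nearest: D (72.3562 km)

P→C; Q→C; R→B; S→D; T→D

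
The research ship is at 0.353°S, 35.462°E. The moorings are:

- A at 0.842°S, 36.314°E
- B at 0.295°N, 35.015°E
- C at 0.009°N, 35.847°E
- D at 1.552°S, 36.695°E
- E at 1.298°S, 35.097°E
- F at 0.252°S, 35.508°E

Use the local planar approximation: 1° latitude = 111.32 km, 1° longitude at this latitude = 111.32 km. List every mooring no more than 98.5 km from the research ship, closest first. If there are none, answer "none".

F, C, B

Distances from 0.353°S, 35.462°E:
A: √((-0.489·111.32)² + (0.852·111.32)²) = √(2963.22148 + 8995.50574) = 109.356 km
B: √((0.648·111.32)² + (-0.447·111.32)²) = √(5203.51016 + 2476.06158) = 87.633 km
C: √((0.362·111.32)² + (0.385·111.32)²) = √(1623.91591 + 1836.82531) = 58.828 km
D: √((-1.199·111.32)² + (1.233·111.32)²) = √(17814.95631 + 18839.63778) = 191.454 km
E: √((-0.945·111.32)² + (-0.365·111.32)²) = √(11066.49297 + 1650.94317) = 112.772 km
F: √((0.101·111.32)² + (0.046·111.32)²) = √(126.41224 + 26.22177) = 12.355 km
Threshold 98.5 km: F (12.355 km), C (58.828 km), B (87.633 km) are within range.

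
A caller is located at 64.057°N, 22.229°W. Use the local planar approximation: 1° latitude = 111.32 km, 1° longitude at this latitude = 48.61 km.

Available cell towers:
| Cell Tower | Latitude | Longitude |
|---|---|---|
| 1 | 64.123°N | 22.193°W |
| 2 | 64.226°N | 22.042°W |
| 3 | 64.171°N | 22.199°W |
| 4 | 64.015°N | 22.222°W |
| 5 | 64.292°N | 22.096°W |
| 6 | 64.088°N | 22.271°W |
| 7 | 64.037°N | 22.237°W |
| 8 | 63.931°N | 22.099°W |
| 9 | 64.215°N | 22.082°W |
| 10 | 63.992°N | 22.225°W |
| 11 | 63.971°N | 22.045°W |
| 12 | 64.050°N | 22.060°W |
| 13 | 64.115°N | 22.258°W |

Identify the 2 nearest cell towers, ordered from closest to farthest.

Distances from 64.057°N, 22.229°W:
1: √((0.066·111.32)² + (0.036·48.61)²) = √(53.98017 + 3.06236) = 7.553 km
2: √((0.169·111.32)² + (0.187·48.61)²) = √(353.93198 + 82.62937) = 20.894 km
3: √((0.114·111.32)² + (0.030·48.61)²) = √(161.04828 + 2.12664) = 12.774 km
4: √((-0.042·111.32)² + (0.007·48.61)²) = √(21.85974 + 0.11578) = 4.688 km
5: √((0.235·111.32)² + (0.133·48.61)²) = √(684.35606 + 41.79791) = 26.947 km
6: √((0.031·111.32)² + (-0.042·48.61)²) = √(11.90885 + 4.16821) = 4.010 km
7: √((-0.020·111.32)² + (-0.008·48.61)²) = √(4.95686 + 0.15123) = 2.260 km
8: √((-0.126·111.32)² + (0.130·48.61)²) = √(196.73765 + 39.93355) = 15.384 km
9: √((0.158·111.32)² + (0.147·48.61)²) = √(309.35744 + 51.06060) = 18.985 km
10: √((-0.065·111.32)² + (0.004·48.61)²) = √(52.35680 + 0.03781) = 7.238 km
11: √((-0.086·111.32)² + (0.184·48.61)²) = √(91.65229 + 79.99943) = 13.102 km
12: √((-0.007·111.32)² + (0.169·48.61)²) = √(0.60721 + 67.48770) = 8.252 km
13: √((0.058·111.32)² + (-0.029·48.61)²) = √(41.68717 + 1.98723) = 6.609 km
Sorted: 7 (2.260 km) < 6 (4.010 km) < 4 (4.688 km) < 13 (6.609 km) < …

7, 6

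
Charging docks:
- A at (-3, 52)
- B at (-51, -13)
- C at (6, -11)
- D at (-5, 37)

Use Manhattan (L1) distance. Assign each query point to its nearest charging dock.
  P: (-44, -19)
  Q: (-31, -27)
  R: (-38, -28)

P at (-44, -19):
  A: |41| + |71| = 41 + 71 = 112
  B: |-7| + |6| = 7 + 6 = 13
  C: |50| + |8| = 50 + 8 = 58
  D: |39| + |56| = 39 + 56 = 95
  → nearest: B (13)
Q at (-31, -27):
  A: |28| + |79| = 28 + 79 = 107
  B: |-20| + |14| = 20 + 14 = 34
  C: |37| + |16| = 37 + 16 = 53
  D: |26| + |64| = 26 + 64 = 90
  → nearest: B (34)
R at (-38, -28):
  A: |35| + |80| = 35 + 80 = 115
  B: |-13| + |15| = 13 + 15 = 28
  C: |44| + |17| = 44 + 17 = 61
  D: |33| + |65| = 33 + 65 = 98
  → nearest: B (28)

P→B; Q→B; R→B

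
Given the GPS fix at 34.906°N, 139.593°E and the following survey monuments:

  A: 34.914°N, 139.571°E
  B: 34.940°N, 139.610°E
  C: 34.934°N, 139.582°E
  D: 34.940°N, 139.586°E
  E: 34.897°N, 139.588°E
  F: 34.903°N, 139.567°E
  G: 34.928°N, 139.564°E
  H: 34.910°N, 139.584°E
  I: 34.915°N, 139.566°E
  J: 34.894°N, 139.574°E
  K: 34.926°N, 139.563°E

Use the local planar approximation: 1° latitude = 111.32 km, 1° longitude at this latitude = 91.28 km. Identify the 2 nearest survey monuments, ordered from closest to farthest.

H, E

Distances from 34.906°N, 139.593°E:
A: 2.197 km
B: 4.091 km
C: 3.275 km
D: 3.838 km
E: 1.101 km
F: 2.397 km
G: 3.606 km
H: 0.934 km
I: 2.660 km
J: 2.189 km
K: 3.529 km
Sorted: H (0.934 km) < E (1.101 km) < J (2.189 km) < A (2.197 km) < …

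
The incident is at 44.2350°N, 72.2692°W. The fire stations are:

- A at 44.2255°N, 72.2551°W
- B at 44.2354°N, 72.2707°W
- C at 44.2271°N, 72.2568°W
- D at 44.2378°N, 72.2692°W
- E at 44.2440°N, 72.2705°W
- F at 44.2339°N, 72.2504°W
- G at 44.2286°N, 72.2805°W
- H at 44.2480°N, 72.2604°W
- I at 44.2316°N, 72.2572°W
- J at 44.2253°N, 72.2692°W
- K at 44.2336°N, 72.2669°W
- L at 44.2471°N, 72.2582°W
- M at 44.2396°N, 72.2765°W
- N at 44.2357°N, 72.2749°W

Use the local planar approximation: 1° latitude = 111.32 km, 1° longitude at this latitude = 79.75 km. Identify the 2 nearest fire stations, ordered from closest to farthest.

Distances from 44.2350°N, 72.2692°W:
A: √((-0.0095·111.32)² + (0.0141·79.75)²) = √(1.118391 + 1.264444) = 1.5436 km
B: √((0.0004·111.32)² + (-0.0015·79.75)²) = √(0.001983 + 0.014310) = 0.1276 km
C: √((-0.0079·111.32)² + (0.0124·79.75)²) = √(0.773394 + 0.977923) = 1.3234 km
D: √((0.0028·111.32)² + (0.0000·79.75)²) = √(0.097154 + 0.000000) = 0.3117 km
E: √((0.0090·111.32)² + (-0.0013·79.75)²) = √(1.003764 + 0.010749) = 1.0072 km
F: √((-0.0011·111.32)² + (0.0188·79.75)²) = √(0.014994 + 2.247900) = 1.5043 km
G: √((-0.0064·111.32)² + (-0.0113·79.75)²) = √(0.507582 + 0.812116) = 1.1488 km
H: √((0.0130·111.32)² + (0.0088·79.75)²) = √(2.094272 + 0.492523) = 1.6084 km
I: √((-0.0034·111.32)² + (0.0120·79.75)²) = √(0.143253 + 0.915849) = 1.0291 km
J: √((-0.0097·111.32)² + (0.0000·79.75)²) = √(1.165977 + 0.000000) = 1.0798 km
K: √((-0.0014·111.32)² + (0.0023·79.75)²) = √(0.024289 + 0.033645) = 0.2407 km
L: √((0.0121·111.32)² + (0.0110·79.75)²) = √(1.814334 + 0.769568) = 1.6075 km
M: √((0.0046·111.32)² + (-0.0073·79.75)²) = √(0.262218 + 0.338928) = 0.7753 km
N: √((0.0007·111.32)² + (-0.0057·79.75)²) = √(0.006072 + 0.206638) = 0.4612 km
Sorted: B (0.1276 km) < K (0.2407 km) < D (0.3117 km) < N (0.4612 km) < …

B, K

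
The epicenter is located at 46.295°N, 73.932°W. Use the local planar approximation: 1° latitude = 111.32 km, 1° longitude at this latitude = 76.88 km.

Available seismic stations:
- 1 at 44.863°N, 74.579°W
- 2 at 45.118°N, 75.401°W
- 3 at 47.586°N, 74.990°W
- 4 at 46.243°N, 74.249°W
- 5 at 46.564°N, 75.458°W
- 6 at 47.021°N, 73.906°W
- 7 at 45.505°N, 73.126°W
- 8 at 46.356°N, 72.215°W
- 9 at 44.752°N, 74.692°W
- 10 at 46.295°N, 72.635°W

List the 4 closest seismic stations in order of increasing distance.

4, 6, 10, 7

Distances from 46.295°N, 73.932°W:
1: √((-1.432·111.32)² + (-0.647·76.88)²) = √(25411.62462 + 2474.20289) = 166.991 km
2: √((-1.177·111.32)² + (-1.469·76.88)²) = √(17167.19424 + 12754.70272) = 172.979 km
3: √((1.291·111.32)² + (-1.058·76.88)²) = √(20653.74829 + 6616.03943) = 165.136 km
4: √((-0.052·111.32)² + (-0.317·76.88)²) = √(33.50835 + 593.94369) = 25.049 km
5: √((0.269·111.32)² + (-1.526·76.88)²) = √(896.70782 + 13763.71960) = 121.080 km
6: √((0.726·111.32)² + (0.026·76.88)²) = √(6531.60085 + 3.99552) = 80.843 km
7: √((-0.790·111.32)² + (0.806·76.88)²) = √(7733.93607 + 3839.69593) = 107.581 km
8: √((0.061·111.32)² + (1.717·76.88)²) = √(46.11116 + 17424.78145) = 132.178 km
9: √((-1.543·111.32)² + (-0.760·76.88)²) = √(29503.81984 + 3413.92467) = 181.432 km
10: √((0.000·111.32)² + (1.297·76.88)²) = √(0.00000 + 9942.75416) = 99.713 km
Sorted: 4 (25.049 km) < 6 (80.843 km) < 10 (99.713 km) < 7 (107.581 km) < 5 (121.080 km) < 8 (132.178 km) < …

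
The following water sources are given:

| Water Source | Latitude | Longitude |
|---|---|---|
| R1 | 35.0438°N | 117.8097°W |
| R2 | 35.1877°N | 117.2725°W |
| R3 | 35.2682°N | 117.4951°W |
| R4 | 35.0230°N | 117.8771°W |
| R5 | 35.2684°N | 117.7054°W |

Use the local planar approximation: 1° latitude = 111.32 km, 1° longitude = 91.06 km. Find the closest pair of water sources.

R1 and R4

Pairwise distances:
R1–R4: 6.5597 km
R3–R5: 19.1499 km
R2–R3: 22.1625 km
R1–R5: 26.7456 km
R4–R5: 31.4757 km
R1–R3: 38.0091 km
R2–R5: 40.4306 km
R3–R4: 44.2159 km
R1–R2: 51.4735 km
R2–R4: 58.0275 km
Closest pair: R1–R4 at 6.5597 km.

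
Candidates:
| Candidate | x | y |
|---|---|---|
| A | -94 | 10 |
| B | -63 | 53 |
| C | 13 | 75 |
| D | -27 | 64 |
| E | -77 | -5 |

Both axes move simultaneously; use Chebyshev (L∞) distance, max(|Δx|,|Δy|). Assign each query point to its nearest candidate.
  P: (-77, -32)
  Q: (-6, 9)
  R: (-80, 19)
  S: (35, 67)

P→E; Q→D; R→A; S→C

P at (-77, -32):
  A: max(|-17|, |42|) = 42
  B: max(|14|, |85|) = 85
  C: max(|90|, |107|) = 107
  D: max(|50|, |96|) = 96
  E: max(|0|, |27|) = 27
  → nearest: E (27)
Q at (-6, 9):
  A: max(|-88|, |1|) = 88
  B: max(|-57|, |44|) = 57
  C: max(|19|, |66|) = 66
  D: max(|-21|, |55|) = 55
  E: max(|-71|, |-14|) = 71
  → nearest: D (55)
R at (-80, 19):
  A: max(|-14|, |-9|) = 14
  B: max(|17|, |34|) = 34
  C: max(|93|, |56|) = 93
  D: max(|53|, |45|) = 53
  E: max(|3|, |-24|) = 24
  → nearest: A (14)
S at (35, 67):
  A: max(|-129|, |-57|) = 129
  B: max(|-98|, |-14|) = 98
  C: max(|-22|, |8|) = 22
  D: max(|-62|, |-3|) = 62
  E: max(|-112|, |-72|) = 112
  → nearest: C (22)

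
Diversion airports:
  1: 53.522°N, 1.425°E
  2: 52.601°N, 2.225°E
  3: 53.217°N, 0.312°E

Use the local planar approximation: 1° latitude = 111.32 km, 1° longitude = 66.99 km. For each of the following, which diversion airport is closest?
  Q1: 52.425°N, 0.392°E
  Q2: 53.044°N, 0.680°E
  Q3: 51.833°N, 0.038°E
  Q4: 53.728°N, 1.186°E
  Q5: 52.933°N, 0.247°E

Q1 at 52.425°N, 0.392°E:
  1: 140.362 km
  2: 124.346 km
  3: 88.328 km
  → nearest: 3 (88.328 km)
Q2 at 53.044°N, 0.680°E:
  1: 72.953 km
  2: 114.648 km
  3: 31.283 km
  → nearest: 3 (31.283 km)
Q3 at 51.833°N, 0.038°E:
  1: 209.725 km
  2: 169.628 km
  3: 155.156 km
  → nearest: 3 (155.156 km)
Q4 at 53.728°N, 1.186°E:
  1: 27.968 km
  2: 143.472 km
  3: 81.632 km
  → nearest: 1 (27.968 km)
Q5 at 52.933°N, 0.247°E:
  1: 102.599 km
  2: 137.564 km
  3: 31.913 km
  → nearest: 3 (31.913 km)

Q1→3; Q2→3; Q3→3; Q4→1; Q5→3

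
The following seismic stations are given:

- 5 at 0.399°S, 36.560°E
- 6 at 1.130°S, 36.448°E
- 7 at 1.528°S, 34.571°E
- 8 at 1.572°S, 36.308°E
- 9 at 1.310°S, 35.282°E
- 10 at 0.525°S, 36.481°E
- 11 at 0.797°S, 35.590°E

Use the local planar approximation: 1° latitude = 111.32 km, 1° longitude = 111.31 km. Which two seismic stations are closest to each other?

5 and 10

Pairwise distances:
5–6: 82.324 km
5–7: 254.581 km
5–8: 133.557 km
5–9: 174.702 km
5–10: 16.555 km
5–11: 116.707 km
6–7: 213.575 km
6–8: 51.612 km
6–9: 131.325 km
6–10: 67.449 km
6–11: 102.446 km
7–8: 193.408 km
7–9: 82.779 km
7–10: 240.138 km
7–11: 139.596 km
8–9: 117.869 km
8–10: 118.132 km
8–11: 117.602 km
9–10: 159.525 km
9–11: 66.608 km
10–11: 103.696 km
Closest pair: 5–10 at 16.555 km.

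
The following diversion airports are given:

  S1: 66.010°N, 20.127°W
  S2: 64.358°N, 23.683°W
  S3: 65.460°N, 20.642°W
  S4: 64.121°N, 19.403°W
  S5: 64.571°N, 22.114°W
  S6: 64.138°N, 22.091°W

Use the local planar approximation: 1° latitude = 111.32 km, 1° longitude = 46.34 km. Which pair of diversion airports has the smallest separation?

S5 and S6

Pairwise distances:
S1–S2: √((-1.652·111.32)² + (-3.556·46.34)²) = √(33819.44539 + 27154.10941) = 246.928 km
S1–S3: √((-0.550·111.32)² + (-0.515·46.34)²) = √(3748.62308 + 569.54300) = 65.713 km
S1–S4: √((-1.889·111.32)² + (0.724·46.34)²) = √(44219.14196 + 1125.61324) = 212.943 km
S1–S5: √((-1.439·111.32)² + (-1.987·46.34)²) = √(25660.66950 + 8478.28074) = 184.767 km
S1–S6: √((-1.872·111.32)² + (-1.964·46.34)²) = √(43426.82555 + 8283.14046) = 227.398 km
S2–S3: √((1.102·111.32)² + (3.041·46.34)²) = √(15049.06730 + 19858.42949) = 186.835 km
S2–S4: √((-0.237·111.32)² + (4.280·46.34)²) = √(696.05425 + 39336.85156) = 200.082 km
S2–S5: √((0.213·111.32)² + (1.569·46.34)²) = √(562.21911 + 5286.37474) = 76.476 km
S2–S6: √((-0.220·111.32)² + (1.592·46.34)²) = √(599.77969 + 5442.49684) = 77.732 km
S3–S4: √((-1.339·111.32)² + (1.239·46.34)²) = √(22218.13234 + 3296.51208) = 159.733 km
S3–S5: √((-0.889·111.32)² + (-1.472·46.34)²) = √(9793.77037 + 4652.94243) = 120.194 km
S3–S6: √((-1.322·111.32)² + (-1.449·46.34)²) = √(21657.54900 + 4508.67395) = 161.760 km
S4–S5: √((0.450·111.32)² + (-2.711·46.34)²) = √(2509.40884 + 15782.32906) = 135.247 km
S4–S6: √((0.017·111.32)² + (-2.688·46.34)²) = √(3.58133 + 15515.67191) = 124.576 km
S5–S6: √((-0.433·111.32)² + (0.023·46.34)²) = √(2323.39039 + 1.13597) = 48.213 km
Closest pair: S5–S6 at 48.213 km.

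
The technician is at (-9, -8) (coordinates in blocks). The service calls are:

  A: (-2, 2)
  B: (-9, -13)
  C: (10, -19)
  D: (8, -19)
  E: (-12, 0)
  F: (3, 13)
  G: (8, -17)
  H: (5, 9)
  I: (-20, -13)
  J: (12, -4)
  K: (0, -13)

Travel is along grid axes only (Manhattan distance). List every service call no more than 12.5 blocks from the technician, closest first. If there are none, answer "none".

B, E

Distances from (-9, -8):
A: |7| + |10| = 7 + 10 = 17 blocks
B: |0| + |-5| = 0 + 5 = 5 blocks
C: |19| + |-11| = 19 + 11 = 30 blocks
D: |17| + |-11| = 17 + 11 = 28 blocks
E: |-3| + |8| = 3 + 8 = 11 blocks
F: |12| + |21| = 12 + 21 = 33 blocks
G: |17| + |-9| = 17 + 9 = 26 blocks
H: |14| + |17| = 14 + 17 = 31 blocks
I: |-11| + |-5| = 11 + 5 = 16 blocks
J: |21| + |4| = 21 + 4 = 25 blocks
K: |9| + |-5| = 9 + 5 = 14 blocks
Threshold 12.5 blocks: B (5 blocks), E (11 blocks) are within range.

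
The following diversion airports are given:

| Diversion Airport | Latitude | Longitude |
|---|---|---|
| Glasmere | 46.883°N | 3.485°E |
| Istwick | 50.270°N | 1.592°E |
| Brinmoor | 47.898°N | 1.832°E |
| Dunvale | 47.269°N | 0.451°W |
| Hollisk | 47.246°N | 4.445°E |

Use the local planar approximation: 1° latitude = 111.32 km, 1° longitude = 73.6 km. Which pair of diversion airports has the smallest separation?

Pairwise distances:
Glasmere–Hollisk: 81.395 km
Glasmere–Brinmoor: 166.036 km
Brinmoor–Dunvale: 182.034 km
Brinmoor–Hollisk: 205.557 km
Istwick–Brinmoor: 264.641 km
Glasmere–Dunvale: 292.859 km
Dunvale–Hollisk: 360.355 km
Istwick–Dunvale: 366.351 km
Istwick–Hollisk: 396.753 km
Glasmere–Istwick: 401.959 km
Closest pair: Glasmere–Hollisk at 81.395 km.

Glasmere and Hollisk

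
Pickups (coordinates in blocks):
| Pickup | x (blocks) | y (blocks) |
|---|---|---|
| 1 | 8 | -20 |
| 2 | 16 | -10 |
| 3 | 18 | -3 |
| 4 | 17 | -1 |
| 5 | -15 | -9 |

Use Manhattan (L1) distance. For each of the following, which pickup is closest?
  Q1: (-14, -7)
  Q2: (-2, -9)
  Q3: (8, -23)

Q1 at (-14, -7):
  1: 35 blocks
  2: 33 blocks
  3: 36 blocks
  4: 37 blocks
  5: 3 blocks
  → nearest: 5 (3 blocks)
Q2 at (-2, -9):
  1: 21 blocks
  2: 19 blocks
  3: 26 blocks
  4: 27 blocks
  5: 13 blocks
  → nearest: 5 (13 blocks)
Q3 at (8, -23):
  1: 3 blocks
  2: 21 blocks
  3: 30 blocks
  4: 31 blocks
  5: 37 blocks
  → nearest: 1 (3 blocks)

Q1→5; Q2→5; Q3→1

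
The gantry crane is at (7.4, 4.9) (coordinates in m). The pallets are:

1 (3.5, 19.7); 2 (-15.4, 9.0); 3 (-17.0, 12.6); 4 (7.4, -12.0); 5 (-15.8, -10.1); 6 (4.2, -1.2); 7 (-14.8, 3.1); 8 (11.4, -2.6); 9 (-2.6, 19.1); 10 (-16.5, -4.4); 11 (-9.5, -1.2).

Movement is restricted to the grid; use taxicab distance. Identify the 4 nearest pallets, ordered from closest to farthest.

6, 8, 4, 1

Distances from (7.4, 4.9):
1: |-3.9| + |14.8| = 3.9 + 14.8 = 18.7 m
2: |-22.8| + |4.1| = 22.8 + 4.1 = 26.9 m
3: |-24.4| + |7.7| = 24.4 + 7.7 = 32.1 m
4: |0.0| + |-16.9| = 0.0 + 16.9 = 16.9 m
5: |-23.2| + |-15.0| = 23.2 + 15.0 = 38.2 m
6: |-3.2| + |-6.1| = 3.2 + 6.1 = 9.3 m
7: |-22.2| + |-1.8| = 22.2 + 1.8 = 24.0 m
8: |4.0| + |-7.5| = 4.0 + 7.5 = 11.5 m
9: |-10.0| + |14.2| = 10.0 + 14.2 = 24.2 m
10: |-23.9| + |-9.3| = 23.9 + 9.3 = 33.2 m
11: |-16.9| + |-6.1| = 16.9 + 6.1 = 23.0 m
Sorted: 6 (9.3 m) < 8 (11.5 m) < 4 (16.9 m) < 1 (18.7 m) < 11 (23.0 m) < 7 (24.0 m) < …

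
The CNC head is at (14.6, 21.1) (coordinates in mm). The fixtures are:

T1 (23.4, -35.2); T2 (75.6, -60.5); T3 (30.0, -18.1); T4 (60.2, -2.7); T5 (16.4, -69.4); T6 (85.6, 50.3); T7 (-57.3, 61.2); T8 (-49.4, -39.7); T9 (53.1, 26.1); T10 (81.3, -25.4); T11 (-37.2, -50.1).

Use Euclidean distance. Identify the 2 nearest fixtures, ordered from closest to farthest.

Distances from (14.6, 21.1):
T1: 57.0 mm
T2: 101.9 mm
T3: 42.1 mm
T4: 51.4 mm
T5: 90.5 mm
T6: 76.8 mm
T7: 82.3 mm
T8: 88.3 mm
T9: 38.8 mm
T10: 81.3 mm
T11: 88.0 mm
Sorted: T9 (38.8 mm) < T3 (42.1 mm) < T4 (51.4 mm) < T1 (57.0 mm) < …

T9, T3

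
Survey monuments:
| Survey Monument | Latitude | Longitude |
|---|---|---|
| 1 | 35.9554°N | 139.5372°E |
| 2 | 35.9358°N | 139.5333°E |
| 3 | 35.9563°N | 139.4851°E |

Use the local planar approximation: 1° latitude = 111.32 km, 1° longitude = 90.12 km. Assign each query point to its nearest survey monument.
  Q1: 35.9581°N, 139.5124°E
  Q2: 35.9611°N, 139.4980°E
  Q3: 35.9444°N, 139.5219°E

Q1 at 35.9581°N, 139.5124°E:
  1: √((-0.0027·111.32)² + (0.0248·90.12)²) = √(0.090339 + 4.995118) = 2.2551 km
  2: √((-0.0223·111.32)² + (0.0209·90.12)²) = √(6.162488 + 3.547602) = 3.1161 km
  3: √((-0.0018·111.32)² + (-0.0273·90.12)²) = √(0.040151 + 6.052958) = 2.4684 km
  → nearest: 1 (2.2551 km)
Q2 at 35.9611°N, 139.4980°E:
  1: √((-0.0057·111.32)² + (0.0392·90.12)²) = √(0.402621 + 12.479998) = 3.5892 km
  2: √((-0.0253·111.32)² + (0.0353·90.12)²) = √(7.932086 + 10.120262) = 4.2488 km
  3: √((-0.0048·111.32)² + (-0.0129·90.12)²) = √(0.285515 + 1.351518) = 1.2795 km
  → nearest: 3 (1.2795 km)
Q3 at 35.9444°N, 139.5219°E:
  1: √((0.0110·111.32)² + (0.0153·90.12)²) = √(1.499449 + 1.901189) = 1.8441 km
  2: √((-0.0086·111.32)² + (0.0114·90.12)²) = √(0.916523 + 1.055485) = 1.4043 km
  3: √((0.0119·111.32)² + (-0.0368·90.12)²) = √(1.754851 + 10.998615) = 3.5712 km
  → nearest: 2 (1.4043 km)

Q1→1; Q2→3; Q3→2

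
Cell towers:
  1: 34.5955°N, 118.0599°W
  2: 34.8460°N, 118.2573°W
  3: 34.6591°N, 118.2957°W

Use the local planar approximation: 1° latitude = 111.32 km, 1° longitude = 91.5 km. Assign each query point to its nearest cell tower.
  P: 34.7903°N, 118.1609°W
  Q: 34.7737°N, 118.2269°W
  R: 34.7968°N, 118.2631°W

P→2; Q→2; R→2

P at 34.7903°N, 118.1609°W:
  1: 23.5722 km
  2: 10.7819 km
  3: 19.1166 km
  → nearest: 2 (10.7819 km)
Q at 34.7737°N, 118.2269°W:
  1: 25.0402 km
  2: 8.5156 km
  3: 14.2259 km
  → nearest: 2 (8.5156 km)
R at 34.7968°N, 118.2631°W:
  1: 29.1177 km
  2: 5.5026 km
  3: 15.6163 km
  → nearest: 2 (5.5026 km)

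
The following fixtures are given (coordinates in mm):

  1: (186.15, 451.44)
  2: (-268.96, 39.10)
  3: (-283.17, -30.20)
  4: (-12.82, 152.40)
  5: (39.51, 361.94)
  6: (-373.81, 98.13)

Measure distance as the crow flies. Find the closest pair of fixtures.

2 and 3

Pairwise distances:
1–2: 614.12 mm
1–3: 672.49 mm
1–4: 359.19 mm
1–5: 171.80 mm
1–6: 662.11 mm
2–3: 70.74 mm
2–4: 280.08 mm
2–5: 446.52 mm
2–6: 120.32 mm
3–4: 326.24 mm
3–5: 507.83 mm
3–6: 157.11 mm
4–5: 215.98 mm
4–6: 365.05 mm
5–6: 490.34 mm
Closest pair: 2–3 at 70.74 mm.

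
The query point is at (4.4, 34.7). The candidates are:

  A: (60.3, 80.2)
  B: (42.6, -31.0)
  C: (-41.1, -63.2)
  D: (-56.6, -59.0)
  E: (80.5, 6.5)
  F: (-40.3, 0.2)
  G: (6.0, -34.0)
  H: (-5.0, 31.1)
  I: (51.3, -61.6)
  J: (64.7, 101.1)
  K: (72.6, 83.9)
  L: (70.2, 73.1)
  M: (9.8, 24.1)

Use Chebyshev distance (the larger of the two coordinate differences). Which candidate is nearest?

Distances from (4.4, 34.7):
A: 55.9
B: 65.7
C: 97.9
D: 93.7
E: 76.1
F: 44.7
G: 68.7
H: 9.4
I: 96.3
J: 66.4
K: 68.2
L: 65.8
M: 10.6
Minimum: H at 9.4.

H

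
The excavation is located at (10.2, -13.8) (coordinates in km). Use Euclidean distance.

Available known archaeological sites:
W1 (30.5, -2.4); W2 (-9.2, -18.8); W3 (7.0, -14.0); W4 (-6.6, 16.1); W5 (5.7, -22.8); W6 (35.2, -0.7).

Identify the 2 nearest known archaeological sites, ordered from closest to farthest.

Distances from (10.2, -13.8):
W1: 23.3 km
W2: 20.0 km
W3: 3.2 km
W4: 34.3 km
W5: 10.1 km
W6: 28.2 km
Sorted: W3 (3.2 km) < W5 (10.1 km) < W2 (20.0 km) < W1 (23.3 km) < …

W3, W5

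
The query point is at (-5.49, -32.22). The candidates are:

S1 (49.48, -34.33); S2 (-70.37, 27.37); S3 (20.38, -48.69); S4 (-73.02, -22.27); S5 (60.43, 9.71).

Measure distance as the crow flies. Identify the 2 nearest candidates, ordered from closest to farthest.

Distances from (-5.49, -32.22):
S1: √((54.97)² + (-2.11)²) = √(3021.7009 + 4.4521) = 55.01
S2: √((-64.88)² + (59.59)²) = √(4209.4144 + 3550.9681) = 88.09
S3: √((25.87)² + (-16.47)²) = √(669.2569 + 271.2609) = 30.67
S4: √((-67.53)² + (9.95)²) = √(4560.3009 + 99.0025) = 68.26
S5: √((65.92)² + (41.93)²) = √(4345.4464 + 1758.1249) = 78.13
Sorted: S3 (30.67) < S1 (55.01) < S4 (68.26) < S5 (78.13) < …

S3, S1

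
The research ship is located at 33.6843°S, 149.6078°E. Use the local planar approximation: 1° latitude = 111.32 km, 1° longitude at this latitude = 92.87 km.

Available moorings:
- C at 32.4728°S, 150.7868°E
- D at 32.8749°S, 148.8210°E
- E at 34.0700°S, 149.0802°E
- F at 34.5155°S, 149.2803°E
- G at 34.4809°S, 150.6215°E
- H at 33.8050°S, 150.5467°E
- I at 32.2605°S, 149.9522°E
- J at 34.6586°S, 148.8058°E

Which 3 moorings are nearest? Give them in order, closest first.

E, H, F

Distances from 33.6843°S, 149.6078°E:
C: √((1.2115·111.32)² + (1.1790·92.87)²) = √(18188.347047 + 11988.876909) = 173.7159 km
D: √((0.8094·111.32)² + (-0.7868·92.87)²) = √(8118.443927 + 5339.241852) = 116.0073 km
E: √((-0.3857·111.32)² + (-0.5276·92.87)²) = √(1843.510744 + 2400.824779) = 65.1486 km
F: √((-0.8312·111.32)² + (-0.3275·92.87)²) = √(8561.649892 + 925.067663) = 97.3998 km
G: √((-0.7966·111.32)² + (1.0137·92.87)²) = √(7863.701135 + 8862.776227) = 129.3309 km
H: √((-0.1207·111.32)² + (0.9389·92.87)²) = √(180.534803 + 7603.080158) = 88.2248 km
I: √((1.4238·111.32)² + (0.3444·92.87)²) = √(25121.430879 + 1023.003634) = 161.6924 km
J: √((-0.9743·111.32)² + (-0.8020·92.87)²) = √(11763.371167 + 5547.529593) = 131.5709 km
Sorted: E (65.1486 km) < H (88.2248 km) < F (97.3998 km) < D (116.0073 km) < G (129.3309 km) < …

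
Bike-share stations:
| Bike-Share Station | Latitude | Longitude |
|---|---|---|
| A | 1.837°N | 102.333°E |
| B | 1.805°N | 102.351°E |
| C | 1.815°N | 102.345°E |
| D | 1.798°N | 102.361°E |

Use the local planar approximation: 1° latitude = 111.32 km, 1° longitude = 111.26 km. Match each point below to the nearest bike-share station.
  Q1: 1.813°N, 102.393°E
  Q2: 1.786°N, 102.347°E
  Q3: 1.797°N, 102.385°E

Q1→D; Q2→D; Q3→D

Q1 at 1.813°N, 102.393°E:
  A: 7.190 km
  B: 4.757 km
  C: 5.345 km
  D: 3.932 km
  → nearest: D (3.932 km)
Q2 at 1.786°N, 102.347°E:
  A: 5.887 km
  B: 2.161 km
  C: 3.236 km
  D: 2.052 km
  → nearest: D (2.052 km)
Q3 at 1.797°N, 102.385°E:
  A: 7.301 km
  B: 3.886 km
  C: 4.881 km
  D: 2.673 km
  → nearest: D (2.673 km)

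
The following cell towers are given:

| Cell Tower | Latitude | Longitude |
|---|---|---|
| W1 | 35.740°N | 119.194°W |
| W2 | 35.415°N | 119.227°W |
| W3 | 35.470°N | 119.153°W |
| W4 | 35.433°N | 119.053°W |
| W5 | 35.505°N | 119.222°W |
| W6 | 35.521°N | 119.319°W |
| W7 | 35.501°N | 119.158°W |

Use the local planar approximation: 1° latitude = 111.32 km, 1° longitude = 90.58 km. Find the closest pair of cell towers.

Pairwise distances:
W1–W2: 36.302 km
W1–W3: 30.285 km
W1–W4: 36.484 km
W1–W5: 26.283 km
W1–W6: 26.880 km
W1–W7: 26.805 km
W2–W3: 9.078 km
W2–W4: 15.888 km
W2–W5: 10.029 km
W2–W6: 14.446 km
W2–W7: 11.433 km
W3–W4: 9.950 km
W3–W5: 7.365 km
W3–W6: 16.072 km
W3–W7: 3.481 km
W4–W5: 17.279 km
W4–W6: 26.010 km
W4–W7: 12.156 km
W5–W6: 8.965 km
W5–W7: 5.814 km
W6–W7: 14.752 km
Closest pair: W3–W7 at 3.481 km.

W3 and W7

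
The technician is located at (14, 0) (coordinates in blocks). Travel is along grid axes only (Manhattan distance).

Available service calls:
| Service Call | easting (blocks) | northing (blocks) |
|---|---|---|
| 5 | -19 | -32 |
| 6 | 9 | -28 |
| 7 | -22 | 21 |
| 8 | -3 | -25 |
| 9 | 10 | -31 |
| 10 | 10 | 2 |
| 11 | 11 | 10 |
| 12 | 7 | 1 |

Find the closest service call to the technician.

10

Distances from (14, 0):
5: 65 blocks
6: 33 blocks
7: 57 blocks
8: 42 blocks
9: 35 blocks
10: 6 blocks
11: 13 blocks
12: 8 blocks
Minimum: 10 at 6 blocks.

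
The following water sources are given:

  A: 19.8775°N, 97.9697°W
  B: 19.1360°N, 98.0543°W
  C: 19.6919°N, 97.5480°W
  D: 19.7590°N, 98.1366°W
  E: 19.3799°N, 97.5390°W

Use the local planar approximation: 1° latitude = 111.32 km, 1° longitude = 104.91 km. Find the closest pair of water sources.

A and D

Pairwise distances:
A–B: 83.0196 km
A–C: 48.8273 km
A–D: 21.9225 km
A–E: 71.4844 km
B–C: 81.5523 km
B–D: 69.8877 km
B–E: 60.4952 km
C–D: 62.2002 km
C–E: 34.7447 km
D–E: 75.5746 km
Closest pair: A–D at 21.9225 km.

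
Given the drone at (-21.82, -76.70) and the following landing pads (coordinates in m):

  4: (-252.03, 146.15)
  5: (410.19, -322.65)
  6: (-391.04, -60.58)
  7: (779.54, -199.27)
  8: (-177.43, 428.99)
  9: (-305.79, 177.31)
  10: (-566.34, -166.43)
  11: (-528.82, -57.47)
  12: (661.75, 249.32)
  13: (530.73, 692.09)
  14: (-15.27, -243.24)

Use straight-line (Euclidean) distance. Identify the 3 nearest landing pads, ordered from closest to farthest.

14, 4, 6

Distances from (-21.82, -76.70):
4: 320.40 m
5: 497.12 m
6: 369.57 m
7: 810.68 m
8: 529.09 m
9: 381.00 m
10: 551.86 m
11: 507.36 m
12: 757.34 m
13: 946.76 m
14: 166.67 m
Sorted: 14 (166.67 m) < 4 (320.40 m) < 6 (369.57 m) < 9 (381.00 m) < 5 (497.12 m) < …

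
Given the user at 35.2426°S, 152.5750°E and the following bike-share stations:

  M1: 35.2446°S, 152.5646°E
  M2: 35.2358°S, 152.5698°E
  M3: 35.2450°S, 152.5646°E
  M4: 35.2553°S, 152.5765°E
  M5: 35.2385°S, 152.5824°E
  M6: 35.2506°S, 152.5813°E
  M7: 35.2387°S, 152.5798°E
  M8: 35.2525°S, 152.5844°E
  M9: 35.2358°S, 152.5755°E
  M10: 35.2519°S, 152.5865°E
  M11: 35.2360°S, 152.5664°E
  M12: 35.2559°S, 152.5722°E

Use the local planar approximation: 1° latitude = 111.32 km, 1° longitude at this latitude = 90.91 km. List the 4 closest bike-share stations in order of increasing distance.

Distances from 35.2426°S, 152.5750°E:
M1: 0.9713 km
M2: 0.8925 km
M3: 0.9825 km
M4: 1.4203 km
M5: 0.8129 km
M6: 1.0588 km
M7: 0.6155 km
M8: 1.3946 km
M9: 0.7583 km
M10: 1.4713 km
M11: 1.0729 km
M12: 1.5023 km
Sorted: M7 (0.6155 km) < M9 (0.7583 km) < M5 (0.8129 km) < M2 (0.8925 km) < M1 (0.9713 km) < M3 (0.9825 km) < …

M7, M9, M5, M2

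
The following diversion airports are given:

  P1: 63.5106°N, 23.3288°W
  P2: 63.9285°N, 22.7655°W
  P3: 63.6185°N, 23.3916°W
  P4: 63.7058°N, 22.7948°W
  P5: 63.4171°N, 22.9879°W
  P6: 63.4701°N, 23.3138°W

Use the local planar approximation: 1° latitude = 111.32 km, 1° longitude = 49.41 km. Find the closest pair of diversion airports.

Pairwise distances:
P1–P2: 54.2109 km
P1–P3: 12.4058 km
P1–P4: 34.1810 km
P1–P5: 19.8003 km
P1–P6: 4.5690 km
P2–P3: 46.3454 km
P2–P4: 24.8332 km
P2–P5: 57.9799 km
P2–P6: 57.7747 km
P3–P4: 31.0480 km
P3–P5: 30.0088 km
P3–P6: 16.9612 km
P4–P5: 33.5244 km
P4–P6: 36.6885 km
P5–P6: 17.1496 km
Closest pair: P1–P6 at 4.5690 km.

P1 and P6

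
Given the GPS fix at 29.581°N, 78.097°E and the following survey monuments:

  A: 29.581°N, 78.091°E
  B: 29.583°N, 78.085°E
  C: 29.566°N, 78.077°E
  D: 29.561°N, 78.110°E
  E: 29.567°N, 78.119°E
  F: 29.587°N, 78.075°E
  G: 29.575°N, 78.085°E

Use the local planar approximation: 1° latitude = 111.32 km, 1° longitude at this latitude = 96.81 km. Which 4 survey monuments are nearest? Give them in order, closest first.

A, B, G, F

Distances from 29.581°N, 78.097°E:
A: 0.5809 km
B: 1.1829 km
C: 2.5568 km
D: 2.5575 km
E: 2.6391 km
F: 2.2321 km
G: 1.3400 km
Sorted: A (0.5809 km) < B (1.1829 km) < G (1.3400 km) < F (2.2321 km) < C (2.5568 km) < D (2.5575 km) < …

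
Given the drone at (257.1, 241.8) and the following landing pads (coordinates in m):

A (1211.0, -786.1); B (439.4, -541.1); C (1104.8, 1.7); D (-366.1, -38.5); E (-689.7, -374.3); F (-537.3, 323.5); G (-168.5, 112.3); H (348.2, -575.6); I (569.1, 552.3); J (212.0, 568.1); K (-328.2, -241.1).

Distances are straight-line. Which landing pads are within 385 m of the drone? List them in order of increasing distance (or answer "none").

J

Distances from (257.1, 241.8):
A: √((953.9)² + (-1027.9)²) = √(909925.210 + 1056578.410) = 1402.3 m
B: √((182.3)² + (-782.9)²) = √(33233.290 + 612932.410) = 803.8 m
C: √((847.7)² + (-240.1)²) = √(718595.290 + 57648.010) = 881.0 m
D: √((-623.2)² + (-280.3)²) = √(388378.240 + 78568.090) = 683.3 m
E: √((-946.8)² + (-616.1)²) = √(896430.240 + 379579.210) = 1129.6 m
F: √((-794.4)² + (81.7)²) = √(631071.360 + 6674.890) = 798.6 m
G: √((-425.6)² + (-129.5)²) = √(181135.360 + 16770.250) = 444.9 m
H: √((91.1)² + (-817.4)²) = √(8299.210 + 668142.760) = 822.5 m
I: √((312.0)² + (310.5)²) = √(97344.000 + 96410.250) = 440.2 m
J: √((-45.1)² + (326.3)²) = √(2034.010 + 106471.690) = 329.4 m
K: √((-585.3)² + (-482.9)²) = √(342576.090 + 233192.410) = 758.8 m
Threshold 385 m: J (329.4 m) is within range.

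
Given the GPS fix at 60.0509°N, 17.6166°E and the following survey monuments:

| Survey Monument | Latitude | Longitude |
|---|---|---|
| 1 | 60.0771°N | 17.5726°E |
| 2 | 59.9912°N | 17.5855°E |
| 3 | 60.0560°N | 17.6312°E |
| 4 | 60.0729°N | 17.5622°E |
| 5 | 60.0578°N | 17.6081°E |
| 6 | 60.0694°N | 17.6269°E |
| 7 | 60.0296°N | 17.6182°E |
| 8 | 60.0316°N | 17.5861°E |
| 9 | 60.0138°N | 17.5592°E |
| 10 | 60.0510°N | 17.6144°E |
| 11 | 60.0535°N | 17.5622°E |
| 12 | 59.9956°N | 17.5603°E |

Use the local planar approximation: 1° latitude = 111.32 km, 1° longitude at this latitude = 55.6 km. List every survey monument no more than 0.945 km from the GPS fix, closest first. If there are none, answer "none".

10, 5

Distances from 60.0509°N, 17.6166°E:
1: √((0.0262·111.32)² + (-0.0440·55.6)²) = √(8.506462 + 5.984873) = 3.8067 km
2: √((-0.0597·111.32)² + (-0.0311·55.6)²) = √(44.166711 + 2.989994) = 6.8671 km
3: √((0.0051·111.32)² + (0.0146·55.6)²) = √(0.322320 + 0.658954) = 0.9906 km
4: √((0.0220·111.32)² + (-0.0544·55.6)²) = √(5.997797 + 9.148447) = 3.8918 km
5: √((0.0069·111.32)² + (-0.0085·55.6)²) = √(0.589990 + 0.223351) = 0.9019 km
6: √((0.0185·111.32)² + (0.0103·55.6)²) = √(4.241211 + 0.327962) = 2.1376 km
7: √((-0.0213·111.32)² + (0.0016·55.6)²) = √(5.622191 + 0.007914) = 2.3728 km
8: √((-0.0193·111.32)² + (-0.0305·55.6)²) = √(4.615949 + 2.875738) = 2.7371 km
9: √((-0.0371·111.32)² + (-0.0574·55.6)²) = √(17.056669 + 10.185289) = 5.2194 km
10: √((0.0001·111.32)² + (-0.0022·55.6)²) = √(0.000124 + 0.014962) = 0.1228 km
11: √((0.0026·111.32)² + (-0.0544·55.6)²) = √(0.083771 + 9.148447) = 3.0385 km
12: √((-0.0553·111.32)² + (-0.0563·55.6)²) = √(37.896287 + 9.798653) = 6.9062 km
Threshold 0.945 km: 10 (0.1228 km), 5 (0.9019 km) are within range.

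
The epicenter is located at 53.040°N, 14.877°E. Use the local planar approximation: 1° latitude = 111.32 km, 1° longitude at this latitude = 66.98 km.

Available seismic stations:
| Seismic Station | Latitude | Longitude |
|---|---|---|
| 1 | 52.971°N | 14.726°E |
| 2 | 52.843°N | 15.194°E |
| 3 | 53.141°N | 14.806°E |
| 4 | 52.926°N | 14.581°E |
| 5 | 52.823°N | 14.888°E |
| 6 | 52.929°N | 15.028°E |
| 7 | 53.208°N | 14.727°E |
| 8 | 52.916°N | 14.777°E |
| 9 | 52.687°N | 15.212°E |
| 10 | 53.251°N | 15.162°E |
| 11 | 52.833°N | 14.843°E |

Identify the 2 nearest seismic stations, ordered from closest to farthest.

Distances from 53.040°N, 14.877°E:
1: √((-0.069·111.32)² + (-0.151·66.98)²) = √(58.99899 + 102.29259) = 12.700 km
2: √((-0.197·111.32)² + (0.317·66.98)²) = √(480.92665 + 450.82585) = 30.525 km
3: √((0.101·111.32)² + (-0.071·66.98)²) = √(126.41224 + 22.61554) = 12.208 km
4: √((-0.114·111.32)² + (-0.296·66.98)²) = √(161.04828 + 393.07345) = 23.540 km
5: √((-0.217·111.32)² + (0.011·66.98)²) = √(583.53359 + 0.54284) = 24.168 km
6: √((-0.111·111.32)² + (0.151·66.98)²) = √(152.68359 + 102.29259) = 15.968 km
7: √((0.168·111.32)² + (-0.150·66.98)²) = √(349.75583 + 100.94221) = 21.230 km
8: √((-0.124·111.32)² + (-0.100·66.98)²) = √(190.54158 + 44.86320) = 15.343 km
9: √((-0.353·111.32)² + (0.335·66.98)²) = √(1544.17247 + 503.47731) = 45.251 km
10: √((0.211·111.32)² + (0.285·66.98)²) = √(551.71057 + 364.40137) = 30.267 km
11: √((-0.207·111.32)² + (-0.034·66.98)²) = √(530.99091 + 5.18619) = 23.155 km
Sorted: 3 (12.208 km) < 1 (12.700 km) < 8 (15.343 km) < 6 (15.968 km) < …

3, 1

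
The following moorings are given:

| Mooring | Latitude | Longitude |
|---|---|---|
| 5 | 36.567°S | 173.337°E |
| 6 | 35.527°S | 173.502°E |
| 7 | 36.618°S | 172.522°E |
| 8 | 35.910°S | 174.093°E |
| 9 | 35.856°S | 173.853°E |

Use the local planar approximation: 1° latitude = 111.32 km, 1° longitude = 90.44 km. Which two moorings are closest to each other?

8 and 9

Pairwise distances:
8–9: 22.523 km
6–9: 48.467 km
6–8: 68.372 km
5–7: 73.927 km
5–9: 91.882 km
5–8: 100.119 km
5–6: 116.731 km
7–9: 147.261 km
6–7: 150.352 km
7–8: 162.477 km
Closest pair: 8–9 at 22.523 km.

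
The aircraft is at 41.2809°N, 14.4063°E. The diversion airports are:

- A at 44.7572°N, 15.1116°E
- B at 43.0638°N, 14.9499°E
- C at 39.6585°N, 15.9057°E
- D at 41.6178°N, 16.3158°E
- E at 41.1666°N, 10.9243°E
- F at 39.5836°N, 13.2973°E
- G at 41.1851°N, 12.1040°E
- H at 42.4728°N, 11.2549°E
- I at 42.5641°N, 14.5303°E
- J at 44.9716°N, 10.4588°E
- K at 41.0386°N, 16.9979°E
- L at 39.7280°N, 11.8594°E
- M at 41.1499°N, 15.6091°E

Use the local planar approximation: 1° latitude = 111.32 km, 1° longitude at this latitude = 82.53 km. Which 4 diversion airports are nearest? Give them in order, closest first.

M, I, D, G

Distances from 41.2809°N, 14.4063°E:
A: √((3.4763·111.32)² + (0.7053·82.53)²) = √(149754.848518 + 3388.218878) = 391.3350 km
B: √((1.7829·111.32)² + (0.5436·82.53)²) = √(39391.304676 + 2012.716405) = 203.4798 km
C: √((-1.6224·111.32)² + (1.4994·82.53)²) = √(32618.371193 + 15312.944315) = 218.9322 km
D: √((0.3369·111.32)² + (1.9095·82.53)²) = √(1406.528114 + 24834.934312) = 161.9922 km
E: √((-0.1143·111.32)² + (-3.4820·82.53)²) = √(161.897020 + 82581.206541) = 287.6510 km
F: √((-1.6973·111.32)² + (-1.1090·82.53)²) = √(35699.622007 + 8376.966574) = 209.9443 km
G: √((-0.0958·111.32)² + (-2.3023·82.53)²) = √(113.730622 + 36103.351298) = 190.3079 km
H: √((1.1919·111.32)² + (-3.1514·82.53)²) = √(17604.594856 + 67644.229072) = 291.9740 km
I: √((1.2832·111.32)² + (0.1240·82.53)²) = √(20404.929434 + 104.729025) = 143.2119 km
J: √((3.6907·111.32)² + (-3.9475·82.53)²) = √(168796.674012 + 106137.283394) = 524.3415 km
K: √((-0.2423·111.32)² + (2.5916·82.53)²) = √(727.533882 + 45746.685427) = 215.5788 km
L: √((-1.5529·111.32)² + (-2.5469·82.53)²) = √(29883.631694 + 44182.214222) = 272.1504 km
M: √((-0.1310·111.32)² + (1.2028·82.53)²) = √(212.661556 + 9853.953966) = 100.3325 km
Sorted: M (100.3325 km) < I (143.2119 km) < D (161.9922 km) < G (190.3079 km) < B (203.4798 km) < F (209.9443 km) < …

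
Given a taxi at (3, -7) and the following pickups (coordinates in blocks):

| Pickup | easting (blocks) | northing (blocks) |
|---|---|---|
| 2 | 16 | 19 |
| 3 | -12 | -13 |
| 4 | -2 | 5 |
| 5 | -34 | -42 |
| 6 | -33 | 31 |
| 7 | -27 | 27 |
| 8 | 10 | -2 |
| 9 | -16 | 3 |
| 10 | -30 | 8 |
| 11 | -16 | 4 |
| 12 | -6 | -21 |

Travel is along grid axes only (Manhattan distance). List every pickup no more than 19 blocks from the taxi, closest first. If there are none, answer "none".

8, 4

Distances from (3, -7):
2: |13| + |26| = 13 + 26 = 39 blocks
3: |-15| + |-6| = 15 + 6 = 21 blocks
4: |-5| + |12| = 5 + 12 = 17 blocks
5: |-37| + |-35| = 37 + 35 = 72 blocks
6: |-36| + |38| = 36 + 38 = 74 blocks
7: |-30| + |34| = 30 + 34 = 64 blocks
8: |7| + |5| = 7 + 5 = 12 blocks
9: |-19| + |10| = 19 + 10 = 29 blocks
10: |-33| + |15| = 33 + 15 = 48 blocks
11: |-19| + |11| = 19 + 11 = 30 blocks
12: |-9| + |-14| = 9 + 14 = 23 blocks
Threshold 19 blocks: 8 (12 blocks), 4 (17 blocks) are within range.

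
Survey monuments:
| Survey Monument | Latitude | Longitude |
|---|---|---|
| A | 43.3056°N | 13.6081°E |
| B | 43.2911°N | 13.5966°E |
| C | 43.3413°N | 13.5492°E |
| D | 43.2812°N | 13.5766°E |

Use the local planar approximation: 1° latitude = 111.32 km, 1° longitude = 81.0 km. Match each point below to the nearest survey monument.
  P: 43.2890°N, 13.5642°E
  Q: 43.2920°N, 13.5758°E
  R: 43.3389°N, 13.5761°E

P→D; Q→D; R→C

P at 43.2890°N, 13.5642°E:
  A: 4.0074 km
  B: 2.6348 km
  C: 5.9475 km
  D: 1.3277 km
  → nearest: D (1.3277 km)
Q at 43.2920°N, 13.5758°E:
  A: 3.0228 km
  B: 1.6878 km
  C: 5.8959 km
  D: 1.2040 km
  → nearest: D (1.2040 km)
R at 43.3389°N, 13.5761°E:
  A: 4.5233 km
  B: 5.5742 km
  C: 2.1952 km
  D: 6.4233 km
  → nearest: C (2.1952 km)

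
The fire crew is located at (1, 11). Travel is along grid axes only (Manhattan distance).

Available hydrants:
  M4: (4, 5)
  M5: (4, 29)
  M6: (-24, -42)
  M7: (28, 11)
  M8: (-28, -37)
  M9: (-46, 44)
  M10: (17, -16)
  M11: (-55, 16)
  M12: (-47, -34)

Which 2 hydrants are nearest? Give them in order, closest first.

Distances from (1, 11):
M4: |3| + |-6| = 3 + 6 = 9
M5: |3| + |18| = 3 + 18 = 21
M6: |-25| + |-53| = 25 + 53 = 78
M7: |27| + |0| = 27 + 0 = 27
M8: |-29| + |-48| = 29 + 48 = 77
M9: |-47| + |33| = 47 + 33 = 80
M10: |16| + |-27| = 16 + 27 = 43
M11: |-56| + |5| = 56 + 5 = 61
M12: |-48| + |-45| = 48 + 45 = 93
Sorted: M4 (9) < M5 (21) < M7 (27) < M10 (43) < …

M4, M5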